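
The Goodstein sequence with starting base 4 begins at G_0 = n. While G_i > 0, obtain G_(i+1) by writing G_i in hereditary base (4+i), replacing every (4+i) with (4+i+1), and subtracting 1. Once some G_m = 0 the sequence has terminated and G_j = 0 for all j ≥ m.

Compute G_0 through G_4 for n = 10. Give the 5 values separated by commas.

10, 11, 12, 13, 13

G_0=10  [base 4] 2·4 + 2  →[4↦5]→  2·5 + 2 = 12  −1 ⇒ G_1=11
G_1=11  [base 5] 2·5 + 1  →[5↦6]→  2·6 + 1 = 13  −1 ⇒ G_2=12
G_2=12  [base 6] 2·6  →[6↦7]→  2·7 = 14  −1 ⇒ G_3=13
G_3=13  [base 7] 7 + 6  →[7↦8]→  8 + 6 = 14  −1 ⇒ G_4=13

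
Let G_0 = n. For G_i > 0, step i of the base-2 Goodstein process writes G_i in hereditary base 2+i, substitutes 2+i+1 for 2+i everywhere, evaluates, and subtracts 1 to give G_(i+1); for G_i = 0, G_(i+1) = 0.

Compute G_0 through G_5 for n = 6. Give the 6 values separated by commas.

G_0=6  [base 2] 2^2 + 2  →[2↦3]→  3^3 + 3 = 30  −1 ⇒ G_1=29
G_1=29  [base 3] 3^3 + 2  →[3↦4]→  4^4 + 2 = 258  −1 ⇒ G_2=257
G_2=257  [base 4] 4^4 + 1  →[4↦5]→  5^5 + 1 = 3126  −1 ⇒ G_3=3125
G_3=3125  [base 5] 5^5  →[5↦6]→  6^6 = 46656  −1 ⇒ G_4=46655
G_4=46655  [base 6] 5·6^5 + 5·6^4 + 5·6^3 + 5·6^2 + 5·6 + 5  →[6↦7]→  5·7^5 + 5·7^4 + 5·7^3 + 5·7^2 + 5·7 + 5 = 98040  −1 ⇒ G_5=98039

6, 29, 257, 3125, 46655, 98039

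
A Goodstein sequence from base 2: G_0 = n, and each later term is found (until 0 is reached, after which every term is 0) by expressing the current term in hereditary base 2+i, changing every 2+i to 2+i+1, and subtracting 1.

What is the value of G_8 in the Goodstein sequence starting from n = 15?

15 —HB2→ 2^(2 + 1) + 2^2 + 2 + 1 —bump→ 3^(3 + 1) + 3^3 + 3 + 1 = 112 —(−1)→ 111
111 —HB3→ 3^(3 + 1) + 3^3 + 3 —bump→ 4^(4 + 1) + 4^4 + 4 = 1284 —(−1)→ 1283
1283 —HB4→ 4^(4 + 1) + 4^4 + 3 —bump→ 5^(5 + 1) + 5^5 + 3 = 18753 —(−1)→ 18752
18752 —HB5→ 5^(5 + 1) + 5^5 + 2 —bump→ 6^(6 + 1) + 6^6 + 2 = 326594 —(−1)→ 326593
326593 —HB6→ 6^(6 + 1) + 6^6 + 1 —bump→ 7^(7 + 1) + 7^7 + 1 = 6588345 —(−1)→ 6588344
6588344 —HB7→ 7^(7 + 1) + 7^7 —bump→ 8^(8 + 1) + 8^8 = 150994944 —(−1)→ 150994943
150994943 —HB8→ 8^(8 + 1) + 7·8^7 + 7·8^6 + 7·8^5 + 7·8^4 + 7·8^3 + 7·8^2 + 7·8 + 7 —bump→ 9^(9 + 1) + 7·9^7 + 7·9^6 + 7·9^5 + 7·9^4 + 7·9^3 + 7·9^2 + 7·9 + 7 = 3524450281 —(−1)→ 3524450280
3524450280 —HB9→ 9^(9 + 1) + 7·9^7 + 7·9^6 + 7·9^5 + 7·9^4 + 7·9^3 + 7·9^2 + 7·9 + 6 —bump→ 10^(10 + 1) + 7·10^7 + 7·10^6 + 7·10^5 + 7·10^4 + 7·10^3 + 7·10^2 + 7·10 + 6 = 100077777776 —(−1)→ 100077777775

100077777775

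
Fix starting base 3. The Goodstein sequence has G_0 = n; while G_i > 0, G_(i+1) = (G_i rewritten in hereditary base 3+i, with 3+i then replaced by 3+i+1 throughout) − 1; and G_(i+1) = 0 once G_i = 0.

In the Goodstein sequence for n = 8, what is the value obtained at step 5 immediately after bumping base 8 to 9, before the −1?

[0] 8 ≡ 2·3 + 2 (base 3). Lift 4: 10. −1: 9.
[1] 9 ≡ 2·4 + 1 (base 4). Lift 5: 11. −1: 10.
[2] 10 ≡ 2·5 (base 5). Lift 6: 12. −1: 11.
[3] 11 ≡ 6 + 5 (base 6). Lift 7: 12. −1: 11.
[4] 11 ≡ 7 + 4 (base 7). Lift 8: 12. −1: 11.
[5] 11 ≡ 8 + 3 (base 8). Lift 9: 12. −1: 11.

12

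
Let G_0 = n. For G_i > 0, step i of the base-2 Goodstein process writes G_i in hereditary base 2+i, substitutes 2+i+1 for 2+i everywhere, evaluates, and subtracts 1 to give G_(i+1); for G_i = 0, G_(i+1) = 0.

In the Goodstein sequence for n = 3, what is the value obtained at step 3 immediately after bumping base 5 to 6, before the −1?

2

3 —HB2→ 2 + 1 —bump→ 3 + 1 = 4 —(−1)→ 3
3 —HB3→ 3 —bump→ 4 = 4 —(−1)→ 3
3 —HB4→ 3 —bump→ 3 = 3 —(−1)→ 2
2 —HB5→ 2 —bump→ 2 = 2 —(−1)→ 1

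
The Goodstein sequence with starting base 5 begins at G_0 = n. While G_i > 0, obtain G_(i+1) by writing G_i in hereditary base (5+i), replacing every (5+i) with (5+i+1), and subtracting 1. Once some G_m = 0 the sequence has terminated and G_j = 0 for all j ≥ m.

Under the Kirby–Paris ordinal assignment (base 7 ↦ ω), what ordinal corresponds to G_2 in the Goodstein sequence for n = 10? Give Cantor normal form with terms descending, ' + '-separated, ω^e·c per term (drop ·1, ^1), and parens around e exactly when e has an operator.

ω + 4

10 —HB5→ 2·5 —bump→ 2·6 = 12 —(−1)→ 11
11 —HB6→ 6 + 5 —bump→ 7 + 5 = 12 —(−1)→ 11
11 —HB7→ 7 + 4 —bump→ 8 + 4 = 12 —(−1)→ 11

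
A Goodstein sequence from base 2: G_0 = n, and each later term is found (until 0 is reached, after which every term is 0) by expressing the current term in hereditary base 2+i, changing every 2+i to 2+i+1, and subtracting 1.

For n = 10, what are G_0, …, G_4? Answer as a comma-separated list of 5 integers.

step 0: 10 = 2^(2 + 1) + 2; sub 3 for 2: 3^(3 + 1) + 3; = 84; G_1 = 84−1 = 83
step 1: 83 = 3^(3 + 1) + 2; sub 4 for 3: 4^(4 + 1) + 2; = 1026; G_2 = 1026−1 = 1025
step 2: 1025 = 4^(4 + 1) + 1; sub 5 for 4: 5^(5 + 1) + 1; = 15626; G_3 = 15626−1 = 15625
step 3: 15625 = 5^(5 + 1); sub 6 for 5: 6^(6 + 1); = 279936; G_4 = 279936−1 = 279935

10, 83, 1025, 15625, 279935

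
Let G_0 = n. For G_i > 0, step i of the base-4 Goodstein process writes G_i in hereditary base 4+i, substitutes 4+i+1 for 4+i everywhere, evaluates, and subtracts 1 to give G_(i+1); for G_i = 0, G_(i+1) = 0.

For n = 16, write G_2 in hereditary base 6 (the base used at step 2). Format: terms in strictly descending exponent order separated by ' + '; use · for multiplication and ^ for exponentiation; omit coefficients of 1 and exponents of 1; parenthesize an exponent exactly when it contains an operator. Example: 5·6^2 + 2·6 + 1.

4·6 + 3

[0] 16 ≡ 4^2 (base 4). Lift 5: 25. −1: 24.
[1] 24 ≡ 4·5 + 4 (base 5). Lift 6: 28. −1: 27.
[2] 27 ≡ 4·6 + 3 (base 6). Lift 7: 31. −1: 30.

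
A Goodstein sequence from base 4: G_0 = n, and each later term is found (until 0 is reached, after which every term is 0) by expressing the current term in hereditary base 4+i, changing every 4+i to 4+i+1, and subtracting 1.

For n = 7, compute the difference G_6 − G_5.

i=0: 7 = 4 + 3 (b=4); 4→5: 5 + 3 = 8; 8−1 = 7
i=1: 7 = 5 + 2 (b=5); 5→6: 6 + 2 = 8; 8−1 = 7
i=2: 7 = 6 + 1 (b=6); 6→7: 7 + 1 = 8; 8−1 = 7
i=3: 7 = 7 (b=7); 7→8: 8 = 8; 8−1 = 7
i=4: 7 = 7 (b=8); 8→9: 7 = 7; 7−1 = 6
i=5: 6 = 6 (b=9); 9→10: 6 = 6; 6−1 = 5

-1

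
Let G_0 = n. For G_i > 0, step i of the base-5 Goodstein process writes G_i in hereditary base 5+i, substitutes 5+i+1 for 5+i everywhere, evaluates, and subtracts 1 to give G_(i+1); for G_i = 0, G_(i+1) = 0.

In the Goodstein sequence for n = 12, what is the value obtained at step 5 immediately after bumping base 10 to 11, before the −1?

16

(0) 12|_5 = 2·5 + 2 ↦ 2·6 + 2|_6 = 14 ⇒ 13
(1) 13|_6 = 2·6 + 1 ↦ 2·7 + 1|_7 = 15 ⇒ 14
(2) 14|_7 = 2·7 ↦ 2·8|_8 = 16 ⇒ 15
(3) 15|_8 = 8 + 7 ↦ 9 + 7|_9 = 16 ⇒ 15
(4) 15|_9 = 9 + 6 ↦ 10 + 6|_10 = 16 ⇒ 15
(5) 15|_10 = 10 + 5 ↦ 11 + 5|_11 = 16 ⇒ 15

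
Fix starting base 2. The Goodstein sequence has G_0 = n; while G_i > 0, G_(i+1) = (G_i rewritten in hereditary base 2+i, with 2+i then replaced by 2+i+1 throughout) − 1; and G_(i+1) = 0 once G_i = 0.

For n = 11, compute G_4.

step 0: 11 = 2^(2 + 1) + 2 + 1; sub 3 for 2: 3^(3 + 1) + 3 + 1; = 85; G_1 = 85−1 = 84
step 1: 84 = 3^(3 + 1) + 3; sub 4 for 3: 4^(4 + 1) + 4; = 1028; G_2 = 1028−1 = 1027
step 2: 1027 = 4^(4 + 1) + 3; sub 5 for 4: 5^(5 + 1) + 3; = 15628; G_3 = 15628−1 = 15627
step 3: 15627 = 5^(5 + 1) + 2; sub 6 for 5: 6^(6 + 1) + 2; = 279938; G_4 = 279938−1 = 279937

279937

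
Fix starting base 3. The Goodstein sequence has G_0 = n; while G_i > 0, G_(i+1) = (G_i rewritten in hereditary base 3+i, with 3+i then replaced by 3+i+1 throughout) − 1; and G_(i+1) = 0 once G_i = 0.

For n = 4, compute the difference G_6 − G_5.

-1

base 3: 4 = 3 + 1; at 4: 4 + 1 = 5; next = 4
base 4: 4 = 4; at 5: 5 = 5; next = 4
base 5: 4 = 4; at 6: 4 = 4; next = 3
base 6: 3 = 3; at 7: 3 = 3; next = 2
base 7: 2 = 2; at 8: 2 = 2; next = 1
base 8: 1 = 1; at 9: 1 = 1; next = 0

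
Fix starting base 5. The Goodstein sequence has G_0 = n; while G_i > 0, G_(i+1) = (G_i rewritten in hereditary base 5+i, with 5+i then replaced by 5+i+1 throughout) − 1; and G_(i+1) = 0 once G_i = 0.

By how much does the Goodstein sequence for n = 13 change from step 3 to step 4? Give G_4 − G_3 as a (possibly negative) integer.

1

13 —HB5→ 2·5 + 3 —bump→ 2·6 + 3 = 15 —(−1)→ 14
14 —HB6→ 2·6 + 2 —bump→ 2·7 + 2 = 16 —(−1)→ 15
15 —HB7→ 2·7 + 1 —bump→ 2·8 + 1 = 17 —(−1)→ 16
16 —HB8→ 2·8 —bump→ 2·9 = 18 —(−1)→ 17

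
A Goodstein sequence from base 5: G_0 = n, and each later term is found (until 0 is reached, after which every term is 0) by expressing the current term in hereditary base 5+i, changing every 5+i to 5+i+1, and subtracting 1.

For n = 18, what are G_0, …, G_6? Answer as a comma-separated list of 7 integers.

18, 20, 22, 24, 26, 27, 28

i=0: 18 = 3·5 + 3 (b=5); 5→6: 3·6 + 3 = 21; 21−1 = 20
i=1: 20 = 3·6 + 2 (b=6); 6→7: 3·7 + 2 = 23; 23−1 = 22
i=2: 22 = 3·7 + 1 (b=7); 7→8: 3·8 + 1 = 25; 25−1 = 24
i=3: 24 = 3·8 (b=8); 8→9: 3·9 = 27; 27−1 = 26
i=4: 26 = 2·9 + 8 (b=9); 9→10: 2·10 + 8 = 28; 28−1 = 27
i=5: 27 = 2·10 + 7 (b=10); 10→11: 2·11 + 7 = 29; 29−1 = 28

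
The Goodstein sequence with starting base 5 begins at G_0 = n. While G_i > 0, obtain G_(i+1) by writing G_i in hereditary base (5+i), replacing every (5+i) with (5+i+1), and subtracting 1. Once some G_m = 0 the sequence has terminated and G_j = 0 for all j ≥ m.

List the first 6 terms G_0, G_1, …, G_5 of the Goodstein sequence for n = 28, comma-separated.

i=0: 28 = 5^2 + 3 (b=5); 5→6: 6^2 + 3 = 39; 39−1 = 38
i=1: 38 = 6^2 + 2 (b=6); 6→7: 7^2 + 2 = 51; 51−1 = 50
i=2: 50 = 7^2 + 1 (b=7); 7→8: 8^2 + 1 = 65; 65−1 = 64
i=3: 64 = 8^2 (b=8); 8→9: 9^2 = 81; 81−1 = 80
i=4: 80 = 8·9 + 8 (b=9); 9→10: 8·10 + 8 = 88; 88−1 = 87

28, 38, 50, 64, 80, 87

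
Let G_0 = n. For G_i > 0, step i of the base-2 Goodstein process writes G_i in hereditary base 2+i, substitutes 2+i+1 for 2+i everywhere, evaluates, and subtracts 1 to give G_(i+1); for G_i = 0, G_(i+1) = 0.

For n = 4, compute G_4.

83

4 —HB2→ 2^2 —bump→ 3^3 = 27 —(−1)→ 26
26 —HB3→ 2·3^2 + 2·3 + 2 —bump→ 2·4^2 + 2·4 + 2 = 42 —(−1)→ 41
41 —HB4→ 2·4^2 + 2·4 + 1 —bump→ 2·5^2 + 2·5 + 1 = 61 —(−1)→ 60
60 —HB5→ 2·5^2 + 2·5 —bump→ 2·6^2 + 2·6 = 84 —(−1)→ 83
83 —HB6→ 2·6^2 + 6 + 5 —bump→ 2·7^2 + 7 + 5 = 110 —(−1)→ 109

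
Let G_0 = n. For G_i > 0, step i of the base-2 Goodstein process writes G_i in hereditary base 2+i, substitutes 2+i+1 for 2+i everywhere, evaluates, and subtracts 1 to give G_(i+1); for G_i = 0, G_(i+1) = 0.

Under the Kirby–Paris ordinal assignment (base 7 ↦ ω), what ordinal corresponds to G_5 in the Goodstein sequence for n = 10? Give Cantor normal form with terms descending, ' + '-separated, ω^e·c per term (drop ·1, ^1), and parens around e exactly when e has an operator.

ω^ω·5 + ω^5·5 + ω^4·5 + ω^3·5 + ω^2·5 + ω·5 + 4

i=0: 10 = 2^(2 + 1) + 2 (b=2); 2→3: 3^(3 + 1) + 3 = 84; 84−1 = 83
i=1: 83 = 3^(3 + 1) + 2 (b=3); 3→4: 4^(4 + 1) + 2 = 1026; 1026−1 = 1025
i=2: 1025 = 4^(4 + 1) + 1 (b=4); 4→5: 5^(5 + 1) + 1 = 15626; 15626−1 = 15625
i=3: 15625 = 5^(5 + 1) (b=5); 5→6: 6^(6 + 1) = 279936; 279936−1 = 279935
i=4: 279935 = 5·6^6 + 5·6^5 + 5·6^4 + 5·6^3 + 5·6^2 + 5·6 + 5 (b=6); 6→7: 5·7^7 + 5·7^5 + 5·7^4 + 5·7^3 + 5·7^2 + 5·7 + 5 = 4215755; 4215755−1 = 4215754
i=5: 4215754 = 5·7^7 + 5·7^5 + 5·7^4 + 5·7^3 + 5·7^2 + 5·7 + 4 (b=7); 7→8: 5·8^8 + 5·8^5 + 5·8^4 + 5·8^3 + 5·8^2 + 5·8 + 4 = 84073324; 84073324−1 = 84073323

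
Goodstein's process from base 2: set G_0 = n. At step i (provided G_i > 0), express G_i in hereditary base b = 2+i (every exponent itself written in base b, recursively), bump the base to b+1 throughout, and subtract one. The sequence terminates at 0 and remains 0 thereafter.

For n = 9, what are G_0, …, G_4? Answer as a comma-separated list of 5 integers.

9, 81, 1023, 9842, 140743

9 —HB2→ 2^(2 + 1) + 1 —bump→ 3^(3 + 1) + 1 = 82 —(−1)→ 81
81 —HB3→ 3^(3 + 1) —bump→ 4^(4 + 1) = 1024 —(−1)→ 1023
1023 —HB4→ 3·4^4 + 3·4^3 + 3·4^2 + 3·4 + 3 —bump→ 3·5^5 + 3·5^3 + 3·5^2 + 3·5 + 3 = 9843 —(−1)→ 9842
9842 —HB5→ 3·5^5 + 3·5^3 + 3·5^2 + 3·5 + 2 —bump→ 3·6^6 + 3·6^3 + 3·6^2 + 3·6 + 2 = 140744 —(−1)→ 140743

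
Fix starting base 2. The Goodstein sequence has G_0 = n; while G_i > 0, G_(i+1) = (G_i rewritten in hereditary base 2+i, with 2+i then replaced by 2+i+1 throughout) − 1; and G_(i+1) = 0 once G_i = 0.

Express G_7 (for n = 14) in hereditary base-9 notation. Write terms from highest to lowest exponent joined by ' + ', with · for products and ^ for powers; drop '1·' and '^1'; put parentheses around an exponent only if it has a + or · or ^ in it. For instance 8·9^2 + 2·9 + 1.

(0) 14|_2 = 2^(2 + 1) + 2^2 + 2 ↦ 3^(3 + 1) + 3^3 + 3|_3 = 111 ⇒ 110
(1) 110|_3 = 3^(3 + 1) + 3^3 + 2 ↦ 4^(4 + 1) + 4^4 + 2|_4 = 1282 ⇒ 1281
(2) 1281|_4 = 4^(4 + 1) + 4^4 + 1 ↦ 5^(5 + 1) + 5^5 + 1|_5 = 18751 ⇒ 18750
(3) 18750|_5 = 5^(5 + 1) + 5^5 ↦ 6^(6 + 1) + 6^6|_6 = 326592 ⇒ 326591
(4) 326591|_6 = 6^(6 + 1) + 5·6^5 + 5·6^4 + 5·6^3 + 5·6^2 + 5·6 + 5 ↦ 7^(7 + 1) + 5·7^5 + 5·7^4 + 5·7^3 + 5·7^2 + 5·7 + 5|_7 = 5862841 ⇒ 5862840
(5) 5862840|_7 = 7^(7 + 1) + 5·7^5 + 5·7^4 + 5·7^3 + 5·7^2 + 5·7 + 4 ↦ 8^(8 + 1) + 5·8^5 + 5·8^4 + 5·8^3 + 5·8^2 + 5·8 + 4|_8 = 134404972 ⇒ 134404971
(6) 134404971|_8 = 8^(8 + 1) + 5·8^5 + 5·8^4 + 5·8^3 + 5·8^2 + 5·8 + 3 ↦ 9^(9 + 1) + 5·9^5 + 5·9^4 + 5·9^3 + 5·9^2 + 5·9 + 3|_9 = 3487116549 ⇒ 3487116548
(7) 3487116548|_9 = 9^(9 + 1) + 5·9^5 + 5·9^4 + 5·9^3 + 5·9^2 + 5·9 + 2 ↦ 10^(10 + 1) + 5·10^5 + 5·10^4 + 5·10^3 + 5·10^2 + 5·10 + 2|_10 = 100000555552 ⇒ 100000555551

9^(9 + 1) + 5·9^5 + 5·9^4 + 5·9^3 + 5·9^2 + 5·9 + 2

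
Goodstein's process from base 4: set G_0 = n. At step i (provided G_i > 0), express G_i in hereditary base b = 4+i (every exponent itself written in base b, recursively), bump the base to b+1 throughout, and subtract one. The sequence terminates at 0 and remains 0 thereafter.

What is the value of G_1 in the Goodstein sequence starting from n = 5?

(0) 5|_4 = 4 + 1 ↦ 5 + 1|_5 = 6 ⇒ 5
(1) 5|_5 = 5 ↦ 6|_6 = 6 ⇒ 5

5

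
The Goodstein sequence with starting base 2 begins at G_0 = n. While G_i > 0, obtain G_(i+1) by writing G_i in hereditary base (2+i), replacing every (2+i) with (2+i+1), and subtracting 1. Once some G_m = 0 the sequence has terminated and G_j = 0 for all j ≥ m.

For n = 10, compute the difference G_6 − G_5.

[0] 10 ≡ 2^(2 + 1) + 2 (base 2). Lift 3: 84. −1: 83.
[1] 83 ≡ 3^(3 + 1) + 2 (base 3). Lift 4: 1026. −1: 1025.
[2] 1025 ≡ 4^(4 + 1) + 1 (base 4). Lift 5: 15626. −1: 15625.
[3] 15625 ≡ 5^(5 + 1) (base 5). Lift 6: 279936. −1: 279935.
[4] 279935 ≡ 5·6^6 + 5·6^5 + 5·6^4 + 5·6^3 + 5·6^2 + 5·6 + 5 (base 6). Lift 7: 4215755. −1: 4215754.
[5] 4215754 ≡ 5·7^7 + 5·7^5 + 5·7^4 + 5·7^3 + 5·7^2 + 5·7 + 4 (base 7). Lift 8: 84073324. −1: 84073323.

79857569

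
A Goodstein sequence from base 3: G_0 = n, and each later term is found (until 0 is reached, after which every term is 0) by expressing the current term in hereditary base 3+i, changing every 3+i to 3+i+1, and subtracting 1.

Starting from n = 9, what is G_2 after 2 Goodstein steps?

17

G_0=9  [base 3] 3^2  →[3↦4]→  4^2 = 16  −1 ⇒ G_1=15
G_1=15  [base 4] 3·4 + 3  →[4↦5]→  3·5 + 3 = 18  −1 ⇒ G_2=17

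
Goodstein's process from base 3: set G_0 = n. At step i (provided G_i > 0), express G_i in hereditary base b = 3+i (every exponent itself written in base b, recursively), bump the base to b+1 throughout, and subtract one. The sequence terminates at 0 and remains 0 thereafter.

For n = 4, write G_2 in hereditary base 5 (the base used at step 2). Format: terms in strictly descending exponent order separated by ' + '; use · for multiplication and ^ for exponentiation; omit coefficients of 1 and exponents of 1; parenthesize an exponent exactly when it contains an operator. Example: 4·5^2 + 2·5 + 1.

4

(0) 4|_3 = 3 + 1 ↦ 4 + 1|_4 = 5 ⇒ 4
(1) 4|_4 = 4 ↦ 5|_5 = 5 ⇒ 4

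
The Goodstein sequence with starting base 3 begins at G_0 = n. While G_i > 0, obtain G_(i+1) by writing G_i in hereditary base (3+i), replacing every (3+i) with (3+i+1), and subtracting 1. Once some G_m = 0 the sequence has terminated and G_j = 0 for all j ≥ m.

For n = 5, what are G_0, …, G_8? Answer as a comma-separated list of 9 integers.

base 3: 5 = 3 + 2; at 4: 4 + 2 = 6; next = 5
base 4: 5 = 4 + 1; at 5: 5 + 1 = 6; next = 5
base 5: 5 = 5; at 6: 6 = 6; next = 5
base 6: 5 = 5; at 7: 5 = 5; next = 4
base 7: 4 = 4; at 8: 4 = 4; next = 3
base 8: 3 = 3; at 9: 3 = 3; next = 2
base 9: 2 = 2; at 10: 2 = 2; next = 1
base 10: 1 = 1; at 11: 1 = 1; next = 0

5, 5, 5, 5, 4, 3, 2, 1, 0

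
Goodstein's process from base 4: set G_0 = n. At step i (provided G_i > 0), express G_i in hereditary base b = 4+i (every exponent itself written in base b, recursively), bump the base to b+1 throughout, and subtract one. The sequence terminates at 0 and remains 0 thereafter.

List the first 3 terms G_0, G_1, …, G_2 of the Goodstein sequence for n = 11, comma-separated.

11, 12, 13

G_0=11  [base 4] 2·4 + 3  →[4↦5]→  2·5 + 3 = 13  −1 ⇒ G_1=12
G_1=12  [base 5] 2·5 + 2  →[5↦6]→  2·6 + 2 = 14  −1 ⇒ G_2=13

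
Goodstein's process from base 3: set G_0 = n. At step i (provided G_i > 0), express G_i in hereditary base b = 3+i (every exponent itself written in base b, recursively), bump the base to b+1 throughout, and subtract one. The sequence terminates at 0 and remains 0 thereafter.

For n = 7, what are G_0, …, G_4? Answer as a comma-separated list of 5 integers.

G_0=7  [base 3] 2·3 + 1  →[3↦4]→  2·4 + 1 = 9  −1 ⇒ G_1=8
G_1=8  [base 4] 2·4  →[4↦5]→  2·5 = 10  −1 ⇒ G_2=9
G_2=9  [base 5] 5 + 4  →[5↦6]→  6 + 4 = 10  −1 ⇒ G_3=9
G_3=9  [base 6] 6 + 3  →[6↦7]→  7 + 3 = 10  −1 ⇒ G_4=9

7, 8, 9, 9, 9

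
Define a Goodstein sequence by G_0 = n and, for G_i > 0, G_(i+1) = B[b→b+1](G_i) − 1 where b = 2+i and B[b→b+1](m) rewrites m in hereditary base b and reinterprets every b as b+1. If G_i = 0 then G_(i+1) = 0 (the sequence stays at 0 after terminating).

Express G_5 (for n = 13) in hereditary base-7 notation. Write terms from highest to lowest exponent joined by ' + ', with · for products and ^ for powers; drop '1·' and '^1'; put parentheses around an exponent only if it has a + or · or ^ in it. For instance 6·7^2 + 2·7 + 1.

base 2: 13 = 2^(2 + 1) + 2^2 + 1; at 3: 3^(3 + 1) + 3^3 + 1 = 109; next = 108
base 3: 108 = 3^(3 + 1) + 3^3; at 4: 4^(4 + 1) + 4^4 = 1280; next = 1279
base 4: 1279 = 4^(4 + 1) + 3·4^3 + 3·4^2 + 3·4 + 3; at 5: 5^(5 + 1) + 3·5^3 + 3·5^2 + 3·5 + 3 = 16093; next = 16092
base 5: 16092 = 5^(5 + 1) + 3·5^3 + 3·5^2 + 3·5 + 2; at 6: 6^(6 + 1) + 3·6^3 + 3·6^2 + 3·6 + 2 = 280712; next = 280711
base 6: 280711 = 6^(6 + 1) + 3·6^3 + 3·6^2 + 3·6 + 1; at 7: 7^(7 + 1) + 3·7^3 + 3·7^2 + 3·7 + 1 = 5765999; next = 5765998
base 7: 5765998 = 7^(7 + 1) + 3·7^3 + 3·7^2 + 3·7; at 8: 8^(8 + 1) + 3·8^3 + 3·8^2 + 3·8 = 134219480; next = 134219479

7^(7 + 1) + 3·7^3 + 3·7^2 + 3·7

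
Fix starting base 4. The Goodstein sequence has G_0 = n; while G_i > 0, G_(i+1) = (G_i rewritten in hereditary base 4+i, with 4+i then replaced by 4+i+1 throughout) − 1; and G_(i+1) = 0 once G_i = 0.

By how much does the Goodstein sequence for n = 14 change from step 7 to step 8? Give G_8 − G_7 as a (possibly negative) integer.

1

G_0 = 14. HB_4(14) = 3·4 + 2. Bump = 17. G_1 = 16.
G_1 = 16. HB_5(16) = 3·5 + 1. Bump = 19. G_2 = 18.
G_2 = 18. HB_6(18) = 3·6. Bump = 21. G_3 = 20.
G_3 = 20. HB_7(20) = 2·7 + 6. Bump = 22. G_4 = 21.
G_4 = 21. HB_8(21) = 2·8 + 5. Bump = 23. G_5 = 22.
G_5 = 22. HB_9(22) = 2·9 + 4. Bump = 24. G_6 = 23.
G_6 = 23. HB_10(23) = 2·10 + 3. Bump = 25. G_7 = 24.
G_7 = 24. HB_11(24) = 2·11 + 2. Bump = 26. G_8 = 25.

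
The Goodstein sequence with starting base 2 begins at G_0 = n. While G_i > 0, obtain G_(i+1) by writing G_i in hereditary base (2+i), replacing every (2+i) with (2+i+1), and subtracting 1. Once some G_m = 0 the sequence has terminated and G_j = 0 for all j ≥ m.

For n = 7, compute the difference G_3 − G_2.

7 —HB2→ 2^2 + 2 + 1 —bump→ 3^3 + 3 + 1 = 31 —(−1)→ 30
30 —HB3→ 3^3 + 3 —bump→ 4^4 + 4 = 260 —(−1)→ 259
259 —HB4→ 4^4 + 3 —bump→ 5^5 + 3 = 3128 —(−1)→ 3127

2868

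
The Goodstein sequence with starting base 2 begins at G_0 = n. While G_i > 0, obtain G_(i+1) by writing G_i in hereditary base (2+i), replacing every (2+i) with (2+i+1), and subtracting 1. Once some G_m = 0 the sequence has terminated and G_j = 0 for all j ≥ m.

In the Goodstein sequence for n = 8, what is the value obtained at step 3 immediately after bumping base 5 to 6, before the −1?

G_0 = 8. HB_2(8) = 2^(2 + 1). Bump = 81. G_1 = 80.
G_1 = 80. HB_3(80) = 2·3^3 + 2·3^2 + 2·3 + 2. Bump = 554. G_2 = 553.
G_2 = 553. HB_4(553) = 2·4^4 + 2·4^2 + 2·4 + 1. Bump = 6311. G_3 = 6310.
G_3 = 6310. HB_5(6310) = 2·5^5 + 2·5^2 + 2·5. Bump = 93396. G_4 = 93395.

93396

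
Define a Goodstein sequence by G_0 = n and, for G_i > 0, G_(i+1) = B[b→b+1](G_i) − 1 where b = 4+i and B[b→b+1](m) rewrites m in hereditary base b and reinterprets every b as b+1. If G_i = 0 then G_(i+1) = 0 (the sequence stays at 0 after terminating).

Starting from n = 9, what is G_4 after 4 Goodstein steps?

11

G_0=9  [base 4] 2·4 + 1  →[4↦5]→  2·5 + 1 = 11  −1 ⇒ G_1=10
G_1=10  [base 5] 2·5  →[5↦6]→  2·6 = 12  −1 ⇒ G_2=11
G_2=11  [base 6] 6 + 5  →[6↦7]→  7 + 5 = 12  −1 ⇒ G_3=11
G_3=11  [base 7] 7 + 4  →[7↦8]→  8 + 4 = 12  −1 ⇒ G_4=11
G_4=11  [base 8] 8 + 3  →[8↦9]→  9 + 3 = 12  −1 ⇒ G_5=11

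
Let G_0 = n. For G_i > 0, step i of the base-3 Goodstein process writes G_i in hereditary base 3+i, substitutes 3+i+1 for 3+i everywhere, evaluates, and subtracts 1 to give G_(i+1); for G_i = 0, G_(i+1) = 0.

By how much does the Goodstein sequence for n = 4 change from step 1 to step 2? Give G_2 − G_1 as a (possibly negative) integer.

4 —HB3→ 3 + 1 —bump→ 4 + 1 = 5 —(−1)→ 4
4 —HB4→ 4 —bump→ 5 = 5 —(−1)→ 4

0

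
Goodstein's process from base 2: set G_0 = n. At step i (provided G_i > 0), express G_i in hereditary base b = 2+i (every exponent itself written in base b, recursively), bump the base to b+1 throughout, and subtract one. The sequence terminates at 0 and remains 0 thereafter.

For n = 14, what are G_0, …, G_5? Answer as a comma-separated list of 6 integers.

14, 110, 1281, 18750, 326591, 5862840

G_0=14  [base 2] 2^(2 + 1) + 2^2 + 2  →[2↦3]→  3^(3 + 1) + 3^3 + 3 = 111  −1 ⇒ G_1=110
G_1=110  [base 3] 3^(3 + 1) + 3^3 + 2  →[3↦4]→  4^(4 + 1) + 4^4 + 2 = 1282  −1 ⇒ G_2=1281
G_2=1281  [base 4] 4^(4 + 1) + 4^4 + 1  →[4↦5]→  5^(5 + 1) + 5^5 + 1 = 18751  −1 ⇒ G_3=18750
G_3=18750  [base 5] 5^(5 + 1) + 5^5  →[5↦6]→  6^(6 + 1) + 6^6 = 326592  −1 ⇒ G_4=326591
G_4=326591  [base 6] 6^(6 + 1) + 5·6^5 + 5·6^4 + 5·6^3 + 5·6^2 + 5·6 + 5  →[6↦7]→  7^(7 + 1) + 5·7^5 + 5·7^4 + 5·7^3 + 5·7^2 + 5·7 + 5 = 5862841  −1 ⇒ G_5=5862840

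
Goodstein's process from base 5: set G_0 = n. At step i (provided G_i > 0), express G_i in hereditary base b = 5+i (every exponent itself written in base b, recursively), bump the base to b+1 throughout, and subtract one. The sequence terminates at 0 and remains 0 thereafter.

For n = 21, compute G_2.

27

base 5: 21 = 4·5 + 1; at 6: 4·6 + 1 = 25; next = 24
base 6: 24 = 4·6; at 7: 4·7 = 28; next = 27
base 7: 27 = 3·7 + 6; at 8: 3·8 + 6 = 30; next = 29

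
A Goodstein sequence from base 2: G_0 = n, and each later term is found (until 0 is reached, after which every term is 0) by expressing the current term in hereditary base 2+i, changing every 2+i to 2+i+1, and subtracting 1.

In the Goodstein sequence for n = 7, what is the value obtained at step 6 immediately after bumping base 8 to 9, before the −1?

37665880

i=0: 7 = 2^2 + 2 + 1 (b=2); 2→3: 3^3 + 3 + 1 = 31; 31−1 = 30
i=1: 30 = 3^3 + 3 (b=3); 3→4: 4^4 + 4 = 260; 260−1 = 259
i=2: 259 = 4^4 + 3 (b=4); 4→5: 5^5 + 3 = 3128; 3128−1 = 3127
i=3: 3127 = 5^5 + 2 (b=5); 5→6: 6^6 + 2 = 46658; 46658−1 = 46657
i=4: 46657 = 6^6 + 1 (b=6); 6→7: 7^7 + 1 = 823544; 823544−1 = 823543
i=5: 823543 = 7^7 (b=7); 7→8: 8^8 = 16777216; 16777216−1 = 16777215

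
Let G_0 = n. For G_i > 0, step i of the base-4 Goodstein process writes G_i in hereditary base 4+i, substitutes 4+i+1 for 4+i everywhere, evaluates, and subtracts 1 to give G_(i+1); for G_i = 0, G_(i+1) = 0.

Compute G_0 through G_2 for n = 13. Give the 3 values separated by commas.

13, 15, 17

(0) 13|_4 = 3·4 + 1 ↦ 3·5 + 1|_5 = 16 ⇒ 15
(1) 15|_5 = 3·5 ↦ 3·6|_6 = 18 ⇒ 17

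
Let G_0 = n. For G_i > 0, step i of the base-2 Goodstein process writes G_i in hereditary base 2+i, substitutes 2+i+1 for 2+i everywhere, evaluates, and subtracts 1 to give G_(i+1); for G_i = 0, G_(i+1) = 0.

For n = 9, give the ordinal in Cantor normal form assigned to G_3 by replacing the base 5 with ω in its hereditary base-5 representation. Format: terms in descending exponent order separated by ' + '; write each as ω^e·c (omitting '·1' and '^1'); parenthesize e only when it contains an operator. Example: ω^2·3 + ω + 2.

G_0=9  [base 2] 2^(2 + 1) + 1  →[2↦3]→  3^(3 + 1) + 1 = 82  −1 ⇒ G_1=81
G_1=81  [base 3] 3^(3 + 1)  →[3↦4]→  4^(4 + 1) = 1024  −1 ⇒ G_2=1023
G_2=1023  [base 4] 3·4^4 + 3·4^3 + 3·4^2 + 3·4 + 3  →[4↦5]→  3·5^5 + 3·5^3 + 3·5^2 + 3·5 + 3 = 9843  −1 ⇒ G_3=9842
G_3=9842  [base 5] 3·5^5 + 3·5^3 + 3·5^2 + 3·5 + 2  →[5↦6]→  3·6^6 + 3·6^3 + 3·6^2 + 3·6 + 2 = 140744  −1 ⇒ G_4=140743

ω^ω·3 + ω^3·3 + ω^2·3 + ω·3 + 2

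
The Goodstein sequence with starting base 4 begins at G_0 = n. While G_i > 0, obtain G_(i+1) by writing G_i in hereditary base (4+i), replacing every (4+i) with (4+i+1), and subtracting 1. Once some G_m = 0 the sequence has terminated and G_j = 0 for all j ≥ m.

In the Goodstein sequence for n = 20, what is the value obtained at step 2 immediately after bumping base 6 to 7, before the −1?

step 0: 20 = 4^2 + 4; sub 5 for 4: 5^2 + 5; = 30; G_1 = 30−1 = 29
step 1: 29 = 5^2 + 4; sub 6 for 5: 6^2 + 4; = 40; G_2 = 40−1 = 39
step 2: 39 = 6^2 + 3; sub 7 for 6: 7^2 + 3; = 52; G_3 = 52−1 = 51

52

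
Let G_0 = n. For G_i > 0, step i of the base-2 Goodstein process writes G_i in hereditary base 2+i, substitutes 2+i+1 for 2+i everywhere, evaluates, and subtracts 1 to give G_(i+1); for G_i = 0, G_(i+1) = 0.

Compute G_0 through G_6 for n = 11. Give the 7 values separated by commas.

11, 84, 1027, 15627, 279937, 5764801, 134217727

i=0: 11 = 2^(2 + 1) + 2 + 1 (b=2); 2→3: 3^(3 + 1) + 3 + 1 = 85; 85−1 = 84
i=1: 84 = 3^(3 + 1) + 3 (b=3); 3→4: 4^(4 + 1) + 4 = 1028; 1028−1 = 1027
i=2: 1027 = 4^(4 + 1) + 3 (b=4); 4→5: 5^(5 + 1) + 3 = 15628; 15628−1 = 15627
i=3: 15627 = 5^(5 + 1) + 2 (b=5); 5→6: 6^(6 + 1) + 2 = 279938; 279938−1 = 279937
i=4: 279937 = 6^(6 + 1) + 1 (b=6); 6→7: 7^(7 + 1) + 1 = 5764802; 5764802−1 = 5764801
i=5: 5764801 = 7^(7 + 1) (b=7); 7→8: 8^(8 + 1) = 134217728; 134217728−1 = 134217727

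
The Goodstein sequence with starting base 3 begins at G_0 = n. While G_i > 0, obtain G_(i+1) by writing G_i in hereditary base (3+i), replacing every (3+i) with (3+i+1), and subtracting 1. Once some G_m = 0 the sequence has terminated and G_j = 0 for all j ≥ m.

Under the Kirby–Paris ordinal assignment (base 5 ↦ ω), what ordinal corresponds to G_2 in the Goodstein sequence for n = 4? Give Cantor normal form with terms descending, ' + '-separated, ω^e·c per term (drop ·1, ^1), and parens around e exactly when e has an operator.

4

[0] 4 ≡ 3 + 1 (base 3). Lift 4: 5. −1: 4.
[1] 4 ≡ 4 (base 4). Lift 5: 5. −1: 4.
[2] 4 ≡ 4 (base 5). Lift 6: 4. −1: 3.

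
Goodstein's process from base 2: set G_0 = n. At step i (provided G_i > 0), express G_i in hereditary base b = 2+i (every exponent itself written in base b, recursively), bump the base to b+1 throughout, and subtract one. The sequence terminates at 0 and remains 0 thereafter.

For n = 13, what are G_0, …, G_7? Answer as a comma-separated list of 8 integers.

13, 108, 1279, 16092, 280711, 5765998, 134219479, 3486786855

step 0: 13 = 2^(2 + 1) + 2^2 + 1; sub 3 for 2: 3^(3 + 1) + 3^3 + 1; = 109; G_1 = 109−1 = 108
step 1: 108 = 3^(3 + 1) + 3^3; sub 4 for 3: 4^(4 + 1) + 4^4; = 1280; G_2 = 1280−1 = 1279
step 2: 1279 = 4^(4 + 1) + 3·4^3 + 3·4^2 + 3·4 + 3; sub 5 for 4: 5^(5 + 1) + 3·5^3 + 3·5^2 + 3·5 + 3; = 16093; G_3 = 16093−1 = 16092
step 3: 16092 = 5^(5 + 1) + 3·5^3 + 3·5^2 + 3·5 + 2; sub 6 for 5: 6^(6 + 1) + 3·6^3 + 3·6^2 + 3·6 + 2; = 280712; G_4 = 280712−1 = 280711
step 4: 280711 = 6^(6 + 1) + 3·6^3 + 3·6^2 + 3·6 + 1; sub 7 for 6: 7^(7 + 1) + 3·7^3 + 3·7^2 + 3·7 + 1; = 5765999; G_5 = 5765999−1 = 5765998
step 5: 5765998 = 7^(7 + 1) + 3·7^3 + 3·7^2 + 3·7; sub 8 for 7: 8^(8 + 1) + 3·8^3 + 3·8^2 + 3·8; = 134219480; G_6 = 134219480−1 = 134219479
step 6: 134219479 = 8^(8 + 1) + 3·8^3 + 3·8^2 + 2·8 + 7; sub 9 for 8: 9^(9 + 1) + 3·9^3 + 3·9^2 + 2·9 + 7; = 3486786856; G_7 = 3486786856−1 = 3486786855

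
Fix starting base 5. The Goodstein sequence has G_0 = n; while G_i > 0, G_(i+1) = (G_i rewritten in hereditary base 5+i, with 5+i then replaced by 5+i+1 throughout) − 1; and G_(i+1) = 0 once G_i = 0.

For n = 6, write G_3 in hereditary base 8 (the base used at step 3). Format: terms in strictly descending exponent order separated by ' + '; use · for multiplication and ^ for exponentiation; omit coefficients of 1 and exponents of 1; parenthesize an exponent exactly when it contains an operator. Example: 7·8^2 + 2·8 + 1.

G_0=6  [base 5] 5 + 1  →[5↦6]→  6 + 1 = 7  −1 ⇒ G_1=6
G_1=6  [base 6] 6  →[6↦7]→  7 = 7  −1 ⇒ G_2=6
G_2=6  [base 7] 6  →[7↦8]→  6 = 6  −1 ⇒ G_3=5
G_3=5  [base 8] 5  →[8↦9]→  5 = 5  −1 ⇒ G_4=4

5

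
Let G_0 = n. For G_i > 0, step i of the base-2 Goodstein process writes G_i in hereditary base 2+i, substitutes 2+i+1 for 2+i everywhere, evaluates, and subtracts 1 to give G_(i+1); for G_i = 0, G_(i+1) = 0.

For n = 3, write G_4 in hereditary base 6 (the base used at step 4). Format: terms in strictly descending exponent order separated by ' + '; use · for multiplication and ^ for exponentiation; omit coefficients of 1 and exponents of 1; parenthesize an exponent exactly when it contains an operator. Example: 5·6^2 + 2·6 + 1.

1

(0) 3|_2 = 2 + 1 ↦ 3 + 1|_3 = 4 ⇒ 3
(1) 3|_3 = 3 ↦ 4|_4 = 4 ⇒ 3
(2) 3|_4 = 3 ↦ 3|_5 = 3 ⇒ 2
(3) 2|_5 = 2 ↦ 2|_6 = 2 ⇒ 1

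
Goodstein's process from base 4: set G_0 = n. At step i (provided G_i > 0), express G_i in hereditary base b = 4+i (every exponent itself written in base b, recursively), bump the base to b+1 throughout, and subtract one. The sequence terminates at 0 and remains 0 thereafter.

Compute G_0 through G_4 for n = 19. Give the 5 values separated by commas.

19, 27, 37, 49, 63

step 0: 19 = 4^2 + 3; sub 5 for 4: 5^2 + 3; = 28; G_1 = 28−1 = 27
step 1: 27 = 5^2 + 2; sub 6 for 5: 6^2 + 2; = 38; G_2 = 38−1 = 37
step 2: 37 = 6^2 + 1; sub 7 for 6: 7^2 + 1; = 50; G_3 = 50−1 = 49
step 3: 49 = 7^2; sub 8 for 7: 8^2; = 64; G_4 = 64−1 = 63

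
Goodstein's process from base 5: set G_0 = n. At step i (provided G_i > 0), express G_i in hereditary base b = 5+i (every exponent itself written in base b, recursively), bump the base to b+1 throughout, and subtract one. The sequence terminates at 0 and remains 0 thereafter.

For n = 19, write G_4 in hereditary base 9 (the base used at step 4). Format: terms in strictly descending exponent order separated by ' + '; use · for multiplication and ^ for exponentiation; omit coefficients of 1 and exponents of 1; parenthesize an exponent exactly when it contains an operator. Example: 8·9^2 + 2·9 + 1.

step 0: 19 = 3·5 + 4; sub 6 for 5: 3·6 + 4; = 22; G_1 = 22−1 = 21
step 1: 21 = 3·6 + 3; sub 7 for 6: 3·7 + 3; = 24; G_2 = 24−1 = 23
step 2: 23 = 3·7 + 2; sub 8 for 7: 3·8 + 2; = 26; G_3 = 26−1 = 25
step 3: 25 = 3·8 + 1; sub 9 for 8: 3·9 + 1; = 28; G_4 = 28−1 = 27
step 4: 27 = 3·9; sub 10 for 9: 3·10; = 30; G_5 = 30−1 = 29

3·9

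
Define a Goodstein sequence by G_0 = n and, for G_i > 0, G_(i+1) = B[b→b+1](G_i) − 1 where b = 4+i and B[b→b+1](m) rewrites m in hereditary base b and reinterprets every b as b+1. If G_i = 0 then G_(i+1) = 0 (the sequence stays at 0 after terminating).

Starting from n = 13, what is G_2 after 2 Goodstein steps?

i=0: 13 = 3·4 + 1 (b=4); 4→5: 3·5 + 1 = 16; 16−1 = 15
i=1: 15 = 3·5 (b=5); 5→6: 3·6 = 18; 18−1 = 17
i=2: 17 = 2·6 + 5 (b=6); 6→7: 2·7 + 5 = 19; 19−1 = 18

17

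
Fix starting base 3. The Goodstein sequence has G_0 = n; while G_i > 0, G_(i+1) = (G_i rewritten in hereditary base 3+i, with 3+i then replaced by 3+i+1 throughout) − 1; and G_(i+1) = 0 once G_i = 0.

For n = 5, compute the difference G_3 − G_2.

base 3: 5 = 3 + 2; at 4: 4 + 2 = 6; next = 5
base 4: 5 = 4 + 1; at 5: 5 + 1 = 6; next = 5
base 5: 5 = 5; at 6: 6 = 6; next = 5

0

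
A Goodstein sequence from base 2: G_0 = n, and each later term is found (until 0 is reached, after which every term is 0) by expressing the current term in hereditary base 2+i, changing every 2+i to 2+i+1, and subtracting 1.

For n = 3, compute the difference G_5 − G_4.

-1

step 0: 3 = 2 + 1; sub 3 for 2: 3 + 1; = 4; G_1 = 4−1 = 3
step 1: 3 = 3; sub 4 for 3: 4; = 4; G_2 = 4−1 = 3
step 2: 3 = 3; sub 5 for 4: 3; = 3; G_3 = 3−1 = 2
step 3: 2 = 2; sub 6 for 5: 2; = 2; G_4 = 2−1 = 1
step 4: 1 = 1; sub 7 for 6: 1; = 1; G_5 = 1−1 = 0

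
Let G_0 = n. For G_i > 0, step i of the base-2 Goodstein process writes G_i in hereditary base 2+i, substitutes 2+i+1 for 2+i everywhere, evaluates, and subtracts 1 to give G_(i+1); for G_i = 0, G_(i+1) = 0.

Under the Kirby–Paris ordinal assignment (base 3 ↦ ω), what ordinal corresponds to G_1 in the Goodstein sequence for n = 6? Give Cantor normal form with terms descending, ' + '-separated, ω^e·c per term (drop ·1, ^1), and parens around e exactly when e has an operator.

ω^ω + 2

[0] 6 ≡ 2^2 + 2 (base 2). Lift 3: 30. −1: 29.
[1] 29 ≡ 3^3 + 2 (base 3). Lift 4: 258. −1: 257.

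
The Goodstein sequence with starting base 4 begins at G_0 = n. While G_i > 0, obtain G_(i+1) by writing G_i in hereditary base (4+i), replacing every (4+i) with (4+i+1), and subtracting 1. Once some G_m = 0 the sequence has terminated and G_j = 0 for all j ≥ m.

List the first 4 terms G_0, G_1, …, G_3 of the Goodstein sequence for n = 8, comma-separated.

G_0 = 8. HB_4(8) = 2·4. Bump = 10. G_1 = 9.
G_1 = 9. HB_5(9) = 5 + 4. Bump = 10. G_2 = 9.
G_2 = 9. HB_6(9) = 6 + 3. Bump = 10. G_3 = 9.

8, 9, 9, 9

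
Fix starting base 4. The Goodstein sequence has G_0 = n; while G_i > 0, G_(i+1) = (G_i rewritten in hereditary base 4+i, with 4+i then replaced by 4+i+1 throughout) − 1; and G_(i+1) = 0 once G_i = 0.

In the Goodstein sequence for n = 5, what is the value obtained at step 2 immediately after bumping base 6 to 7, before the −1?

5

[0] 5 ≡ 4 + 1 (base 4). Lift 5: 6. −1: 5.
[1] 5 ≡ 5 (base 5). Lift 6: 6. −1: 5.
[2] 5 ≡ 5 (base 6). Lift 7: 5. −1: 4.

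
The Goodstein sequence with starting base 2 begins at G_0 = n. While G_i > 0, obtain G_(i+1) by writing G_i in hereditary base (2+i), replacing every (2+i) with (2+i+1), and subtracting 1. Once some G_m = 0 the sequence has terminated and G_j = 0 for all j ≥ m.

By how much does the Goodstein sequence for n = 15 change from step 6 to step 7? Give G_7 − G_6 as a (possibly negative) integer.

(0) 15|_2 = 2^(2 + 1) + 2^2 + 2 + 1 ↦ 3^(3 + 1) + 3^3 + 3 + 1|_3 = 112 ⇒ 111
(1) 111|_3 = 3^(3 + 1) + 3^3 + 3 ↦ 4^(4 + 1) + 4^4 + 4|_4 = 1284 ⇒ 1283
(2) 1283|_4 = 4^(4 + 1) + 4^4 + 3 ↦ 5^(5 + 1) + 5^5 + 3|_5 = 18753 ⇒ 18752
(3) 18752|_5 = 5^(5 + 1) + 5^5 + 2 ↦ 6^(6 + 1) + 6^6 + 2|_6 = 326594 ⇒ 326593
(4) 326593|_6 = 6^(6 + 1) + 6^6 + 1 ↦ 7^(7 + 1) + 7^7 + 1|_7 = 6588345 ⇒ 6588344
(5) 6588344|_7 = 7^(7 + 1) + 7^7 ↦ 8^(8 + 1) + 8^8|_8 = 150994944 ⇒ 150994943
(6) 150994943|_8 = 8^(8 + 1) + 7·8^7 + 7·8^6 + 7·8^5 + 7·8^4 + 7·8^3 + 7·8^2 + 7·8 + 7 ↦ 9^(9 + 1) + 7·9^7 + 7·9^6 + 7·9^5 + 7·9^4 + 7·9^3 + 7·9^2 + 7·9 + 7|_9 = 3524450281 ⇒ 3524450280

3373455337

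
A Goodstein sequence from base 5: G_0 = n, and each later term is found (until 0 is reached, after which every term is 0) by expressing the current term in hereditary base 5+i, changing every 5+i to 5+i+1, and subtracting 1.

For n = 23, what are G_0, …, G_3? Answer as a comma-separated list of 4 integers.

[0] 23 ≡ 4·5 + 3 (base 5). Lift 6: 27. −1: 26.
[1] 26 ≡ 4·6 + 2 (base 6). Lift 7: 30. −1: 29.
[2] 29 ≡ 4·7 + 1 (base 7). Lift 8: 33. −1: 32.

23, 26, 29, 32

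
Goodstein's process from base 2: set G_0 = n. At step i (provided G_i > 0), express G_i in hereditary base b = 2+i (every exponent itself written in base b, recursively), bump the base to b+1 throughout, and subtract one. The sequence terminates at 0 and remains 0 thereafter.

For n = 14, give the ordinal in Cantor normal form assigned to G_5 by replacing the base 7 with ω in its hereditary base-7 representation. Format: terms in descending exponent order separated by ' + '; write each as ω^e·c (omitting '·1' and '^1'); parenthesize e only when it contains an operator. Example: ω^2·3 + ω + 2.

ω^(ω + 1) + ω^5·5 + ω^4·5 + ω^3·5 + ω^2·5 + ω·5 + 4

base 2: 14 = 2^(2 + 1) + 2^2 + 2; at 3: 3^(3 + 1) + 3^3 + 3 = 111; next = 110
base 3: 110 = 3^(3 + 1) + 3^3 + 2; at 4: 4^(4 + 1) + 4^4 + 2 = 1282; next = 1281
base 4: 1281 = 4^(4 + 1) + 4^4 + 1; at 5: 5^(5 + 1) + 5^5 + 1 = 18751; next = 18750
base 5: 18750 = 5^(5 + 1) + 5^5; at 6: 6^(6 + 1) + 6^6 = 326592; next = 326591
base 6: 326591 = 6^(6 + 1) + 5·6^5 + 5·6^4 + 5·6^3 + 5·6^2 + 5·6 + 5; at 7: 7^(7 + 1) + 5·7^5 + 5·7^4 + 5·7^3 + 5·7^2 + 5·7 + 5 = 5862841; next = 5862840
base 7: 5862840 = 7^(7 + 1) + 5·7^5 + 5·7^4 + 5·7^3 + 5·7^2 + 5·7 + 4; at 8: 8^(8 + 1) + 5·8^5 + 5·8^4 + 5·8^3 + 5·8^2 + 5·8 + 4 = 134404972; next = 134404971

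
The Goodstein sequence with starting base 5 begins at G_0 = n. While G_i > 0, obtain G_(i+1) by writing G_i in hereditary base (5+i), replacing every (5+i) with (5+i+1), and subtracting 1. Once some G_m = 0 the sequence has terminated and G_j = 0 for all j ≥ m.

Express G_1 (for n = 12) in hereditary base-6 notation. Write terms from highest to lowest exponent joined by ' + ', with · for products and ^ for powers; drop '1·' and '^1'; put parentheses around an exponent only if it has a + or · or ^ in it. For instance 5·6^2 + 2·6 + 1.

[0] 12 ≡ 2·5 + 2 (base 5). Lift 6: 14. −1: 13.
[1] 13 ≡ 2·6 + 1 (base 6). Lift 7: 15. −1: 14.

2·6 + 1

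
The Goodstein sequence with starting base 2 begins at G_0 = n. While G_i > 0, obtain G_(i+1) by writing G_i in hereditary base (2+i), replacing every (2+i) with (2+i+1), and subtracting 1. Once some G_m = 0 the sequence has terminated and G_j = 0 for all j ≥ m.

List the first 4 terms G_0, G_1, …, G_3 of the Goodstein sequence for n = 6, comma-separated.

G_0=6  [base 2] 2^2 + 2  →[2↦3]→  3^3 + 3 = 30  −1 ⇒ G_1=29
G_1=29  [base 3] 3^3 + 2  →[3↦4]→  4^4 + 2 = 258  −1 ⇒ G_2=257
G_2=257  [base 4] 4^4 + 1  →[4↦5]→  5^5 + 1 = 3126  −1 ⇒ G_3=3125

6, 29, 257, 3125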